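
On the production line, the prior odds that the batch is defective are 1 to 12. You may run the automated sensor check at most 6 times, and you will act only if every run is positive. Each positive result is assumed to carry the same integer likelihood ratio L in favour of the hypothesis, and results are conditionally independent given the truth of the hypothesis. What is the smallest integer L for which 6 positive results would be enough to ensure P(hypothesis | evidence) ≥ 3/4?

Prior odds = 1/12.
Target odds = 0.75/0.25 = 3.
Need L⁶ ≥ 3 ÷ (1/12) = 36.
1⁶ = 1 < 36 ≤ 64 = 2⁶, so L = 2.

2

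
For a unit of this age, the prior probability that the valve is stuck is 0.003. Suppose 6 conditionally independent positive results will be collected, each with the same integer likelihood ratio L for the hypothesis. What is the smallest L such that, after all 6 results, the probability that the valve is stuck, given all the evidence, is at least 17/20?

Prior odds = 0.003/0.997 = 3/997.
Target odds = 0.85/0.15 = 17/3.
Need L⁶ ≥ 17/3 ÷ (3/997) = 16949/9.
3⁶ = 729 < 16949/9 ≤ 4096 = 4⁶, so L = 4.

4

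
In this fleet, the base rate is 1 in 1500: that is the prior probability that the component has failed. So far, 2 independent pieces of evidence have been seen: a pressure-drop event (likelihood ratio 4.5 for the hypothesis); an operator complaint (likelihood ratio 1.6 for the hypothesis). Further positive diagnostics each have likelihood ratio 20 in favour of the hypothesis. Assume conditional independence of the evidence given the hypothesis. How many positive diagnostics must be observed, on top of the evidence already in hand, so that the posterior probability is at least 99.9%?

5

Prior odds = (1/1500)/(1499/1500) = 1/1499.
Combined Bayes factor of the evidence already in hand = 4.5 × 1.6 = 7.2.
Odds after that evidence = (1/1499) × 7.2 = 36/7495.
Target odds = 0.999/0.001 = 999.
Need 20ⁿ ≥ 999 ÷ (36/7495) = 207986.25.
20⁴ = 160000 falls short of 207986.25 but 20⁵ = 3200000 reaches it, so n = 5.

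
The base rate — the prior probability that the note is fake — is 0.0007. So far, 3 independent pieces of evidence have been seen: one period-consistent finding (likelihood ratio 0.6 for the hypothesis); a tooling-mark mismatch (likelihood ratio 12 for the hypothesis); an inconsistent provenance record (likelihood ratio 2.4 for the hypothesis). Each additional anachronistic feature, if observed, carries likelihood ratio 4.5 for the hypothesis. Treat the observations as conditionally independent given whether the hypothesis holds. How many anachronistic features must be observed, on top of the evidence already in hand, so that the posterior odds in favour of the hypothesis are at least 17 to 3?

Prior odds = 0.0007/0.9993 = 7/9993.
Combined Bayes factor of the evidence already in hand = 0.6 × 12 × 2.4 = 17.28.
Odds after that evidence = (7/9993) × 17.28 = 1008/83275.
Target odds = 17/3.
Need 4.5ⁿ ≥ 17/3 ÷ (1008/83275) = 1415675/3024.
4.5⁴ = 410.0625 falls short of 1415675/3024 but 4.5⁵ = 1845.28125 reaches it, so n = 5.

5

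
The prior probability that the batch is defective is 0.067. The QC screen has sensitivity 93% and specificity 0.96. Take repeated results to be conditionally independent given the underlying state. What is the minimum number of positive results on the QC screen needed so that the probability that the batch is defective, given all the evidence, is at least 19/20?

Prior odds: 0.067 ÷ 0.933 = 67/933.
False-positive rate = 1 − 0.96 = 0.04; likelihood ratio of a positive = 0.93/0.04 = 23.25.
Target odds: 0.95 ÷ 0.05 = 19.
Need (67/933) × 23.25ⁿ ≥ 19, i.e. 23.25ⁿ ≥ 17727/67.
23.25¹ = 23.25 falls short of 17727/67 but 23.25² = 540.5625 reaches it, so n = 2.

2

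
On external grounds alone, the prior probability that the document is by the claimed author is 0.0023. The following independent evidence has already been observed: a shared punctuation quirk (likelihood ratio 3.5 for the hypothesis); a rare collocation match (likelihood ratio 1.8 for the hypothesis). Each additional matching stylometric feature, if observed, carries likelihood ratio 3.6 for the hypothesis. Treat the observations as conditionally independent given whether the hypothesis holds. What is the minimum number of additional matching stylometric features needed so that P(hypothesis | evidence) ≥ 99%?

7

Prior odds = 0.0023/0.9977 = 23/9977.
Combined Bayes factor of the evidence already in hand = 3.5 × 1.8 = 6.3.
Odds after that evidence = (23/9977) × 6.3 = 1449/99770.
Target odds = 0.99/0.01 = 99.
Need 3.6ⁿ ≥ 99 ÷ (1449/99770) = 1097470/161.
3.6⁶ = 34012224/15625 falls short of 1097470/161 but 3.6⁷ = 612220032/78125 reaches it, so n = 7.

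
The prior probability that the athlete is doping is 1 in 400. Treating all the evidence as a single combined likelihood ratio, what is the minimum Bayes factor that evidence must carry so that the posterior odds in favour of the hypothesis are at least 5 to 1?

Prior odds = 0.0025/0.9975 = 1/399.
Target odds = 5.
Required Bayes factor = 5 ÷ (1/399) = 1995.

1995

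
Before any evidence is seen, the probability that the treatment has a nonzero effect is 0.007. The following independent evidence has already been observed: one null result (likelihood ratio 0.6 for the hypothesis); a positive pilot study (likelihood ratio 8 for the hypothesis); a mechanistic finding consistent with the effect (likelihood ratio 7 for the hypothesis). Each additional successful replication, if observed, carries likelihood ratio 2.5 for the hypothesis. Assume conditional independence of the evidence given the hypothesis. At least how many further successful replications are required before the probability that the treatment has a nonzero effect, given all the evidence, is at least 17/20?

4

Prior odds = 0.007/0.993 = 7/993.
Combined Bayes factor of the evidence already in hand = 0.6 × 8 × 7 = 33.6.
Odds after that evidence = (7/993) × 33.6 = 392/1655.
Target odds = 0.85/0.15 = 17/3.
Need 2.5ⁿ ≥ 17/3 ÷ (392/1655) = 28135/1176.
2.5³ = 15.625 falls short of 28135/1176 but 2.5⁴ = 39.0625 reaches it, so n = 4.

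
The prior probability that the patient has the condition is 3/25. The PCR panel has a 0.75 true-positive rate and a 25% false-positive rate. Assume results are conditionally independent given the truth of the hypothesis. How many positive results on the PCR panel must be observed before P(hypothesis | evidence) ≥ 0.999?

Prior odds: 0.12 ÷ 0.88 = 3/22.
Likelihood ratio of a positive result = 0.75/0.25 = 3.
Target posterior odds = 0.999/0.001 = 999.
Need (3/22) × 3ⁿ ≥ 999, i.e. 3ⁿ ≥ 7326.
3⁸ = 6561 falls short of 7326 but 3⁹ = 19683 reaches it, so n = 9.

9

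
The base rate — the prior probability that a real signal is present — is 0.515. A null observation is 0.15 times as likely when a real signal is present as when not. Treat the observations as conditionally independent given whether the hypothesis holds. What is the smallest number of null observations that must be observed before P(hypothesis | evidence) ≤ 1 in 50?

Prior odds: 0.515 ÷ 0.485 = 103/97.
Likelihood ratio per null observation = 0.15.
Target odds: 0.02 ÷ 0.98 = 1/49.
Need (103/97) × 0.15ⁿ ≤ 1/49, i.e. 0.15ⁿ ≤ 97/5047.
0.15² = 0.0225 is still above 97/5047 but 0.15³ = 0.003375 is at or below it, so n = 3.

3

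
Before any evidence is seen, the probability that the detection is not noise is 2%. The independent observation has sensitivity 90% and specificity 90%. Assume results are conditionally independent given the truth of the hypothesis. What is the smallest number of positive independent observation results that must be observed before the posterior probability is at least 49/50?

Prior odds: 0.02 ÷ 0.98 = 1/49.
False-positive rate = 1 − 0.9 = 0.1; likelihood ratio of a positive = 0.9/0.1 = 9.
Target posterior odds = 0.98/0.02 = 49.
Require 9ⁿ ≥ 49 ÷ (1/49) = 2401.
9³ = 729 falls short of 2401 but 9⁴ = 6561 reaches it, so n = 4.

4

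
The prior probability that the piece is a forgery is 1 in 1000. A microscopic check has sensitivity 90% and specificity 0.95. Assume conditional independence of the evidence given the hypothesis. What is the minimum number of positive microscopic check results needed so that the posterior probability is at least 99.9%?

Prior odds = 0.001/0.999 = 1/999.
False-positive rate = 1 − 0.95 = 0.05; likelihood ratio of a positive = 0.9/0.05 = 18.
Target posterior odds = 0.999/0.001 = 999.
Require 18ⁿ ≥ 999 ÷ (1/999) = 998001.
18⁴ = 104976 falls short of 998001 but 18⁵ = 1889568 reaches it, so n = 5.

5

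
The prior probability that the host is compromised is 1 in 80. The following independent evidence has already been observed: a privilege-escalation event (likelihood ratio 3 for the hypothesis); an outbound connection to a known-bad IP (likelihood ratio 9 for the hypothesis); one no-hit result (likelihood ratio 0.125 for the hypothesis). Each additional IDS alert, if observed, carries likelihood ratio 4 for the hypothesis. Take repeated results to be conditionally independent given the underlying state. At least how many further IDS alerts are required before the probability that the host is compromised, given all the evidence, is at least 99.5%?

7

Prior odds = 0.0125/0.9875 = 1/79.
Combined Bayes factor of the evidence already in hand = 3 × 9 × 0.125 = 3.375.
Odds after that evidence = (1/79) × 3.375 = 27/632.
Target odds = 0.995/0.005 = 199.
Need 4ⁿ ≥ 199 ÷ (27/632) = 125768/27.
4⁶ = 4096 falls short of 125768/27 but 4⁷ = 16384 reaches it, so n = 7.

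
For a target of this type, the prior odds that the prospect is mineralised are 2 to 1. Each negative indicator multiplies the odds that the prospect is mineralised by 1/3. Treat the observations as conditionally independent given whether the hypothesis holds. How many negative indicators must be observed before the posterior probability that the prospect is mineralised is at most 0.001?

7

Prior odds = 2.
Likelihood ratio per negative indicator = 1/3.
Target odds: 0.001 ÷ 0.999 = 1/999.
Need 2 × (1/3)ⁿ ≤ 1/999, i.e. (1/3)ⁿ ≤ 1/1998.
(1/3)⁶ = 1/729 is still above 1/1998 but (1/3)⁷ = 1/2187 is at or below it, so n = 7.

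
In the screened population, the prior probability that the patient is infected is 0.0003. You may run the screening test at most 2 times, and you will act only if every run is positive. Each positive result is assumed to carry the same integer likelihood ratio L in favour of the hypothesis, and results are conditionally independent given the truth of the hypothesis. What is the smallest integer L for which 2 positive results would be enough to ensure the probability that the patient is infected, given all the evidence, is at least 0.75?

100

Prior odds = 0.0003/0.9997 = 3/9997.
Target odds = 0.75/0.25 = 3.
Need L² ≥ 3 ÷ (3/9997) = 9997.
99² = 9801 < 9997 ≤ 10000 = 100², so L = 100.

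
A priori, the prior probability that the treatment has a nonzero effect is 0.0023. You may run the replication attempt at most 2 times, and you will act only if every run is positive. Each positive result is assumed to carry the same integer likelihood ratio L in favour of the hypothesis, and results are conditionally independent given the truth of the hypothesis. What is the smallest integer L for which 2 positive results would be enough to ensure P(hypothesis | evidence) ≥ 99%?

208

Prior odds = 0.0023/0.9977 = 23/9977.
Target odds = 0.99/0.01 = 99.
Need L² ≥ 99 ÷ (23/9977) = 987723/23.
207² = 42849 < 987723/23 ≤ 43264 = 208², so L = 208.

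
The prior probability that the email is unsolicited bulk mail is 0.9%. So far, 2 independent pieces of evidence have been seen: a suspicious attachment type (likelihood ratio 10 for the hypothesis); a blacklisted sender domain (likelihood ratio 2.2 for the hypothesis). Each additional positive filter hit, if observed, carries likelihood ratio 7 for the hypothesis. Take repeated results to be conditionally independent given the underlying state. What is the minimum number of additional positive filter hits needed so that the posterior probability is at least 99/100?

4

Prior odds = 0.009/0.991 = 9/991.
Combined Bayes factor of the evidence already in hand = 10 × 2.2 = 22.
Odds after that evidence = (9/991) × 22 = 198/991.
Target odds = 0.99/0.01 = 99.
Need 7ⁿ ≥ 99 ÷ (198/991) = 495.5.
7³ = 343 falls short of 495.5 but 7⁴ = 2401 reaches it, so n = 4.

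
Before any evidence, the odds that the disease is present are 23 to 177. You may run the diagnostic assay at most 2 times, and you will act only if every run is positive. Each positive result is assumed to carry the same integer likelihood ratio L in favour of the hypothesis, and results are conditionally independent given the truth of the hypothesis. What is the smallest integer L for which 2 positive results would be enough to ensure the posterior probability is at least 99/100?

Prior odds = 23/177.
Target odds = 0.99/0.01 = 99.
Need L² ≥ 99 ÷ (23/177) = 17523/23.
27² = 729 < 17523/23 ≤ 784 = 28², so L = 28.

28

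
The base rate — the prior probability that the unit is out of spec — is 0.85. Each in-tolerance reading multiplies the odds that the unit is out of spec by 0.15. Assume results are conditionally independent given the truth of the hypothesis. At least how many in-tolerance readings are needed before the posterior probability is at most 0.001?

5

Prior odds: 0.85 ÷ 0.15 = 17/3.
Likelihood ratio per in-tolerance reading = 0.15.
Target odds: 0.001 ÷ 0.999 = 1/999.
Need (17/3) × 0.15ⁿ ≤ 1/999, i.e. 0.15ⁿ ≤ 1/5661.
0.15⁴ = 81/160000 is still above 1/5661 but 0.15⁵ = 243/3200000 is at or below it, so n = 5.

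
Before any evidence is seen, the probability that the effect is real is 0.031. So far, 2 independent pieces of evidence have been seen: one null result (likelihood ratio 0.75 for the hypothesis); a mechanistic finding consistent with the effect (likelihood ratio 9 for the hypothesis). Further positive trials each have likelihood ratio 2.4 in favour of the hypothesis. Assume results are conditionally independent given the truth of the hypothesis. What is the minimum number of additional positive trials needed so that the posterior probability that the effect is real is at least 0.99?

Prior odds = 0.031/0.969 = 31/969.
Combined Bayes factor of the evidence already in hand = 0.75 × 9 = 6.75.
Odds after that evidence = (31/969) × 6.75 = 279/1292.
Target odds = 0.99/0.01 = 99.
Need 2.4ⁿ ≥ 99 ÷ (279/1292) = 14212/31.
2.4⁶ = 2985984/15625 falls short of 14212/31 but 2.4⁷ = 35831808/78125 reaches it, so n = 7.

7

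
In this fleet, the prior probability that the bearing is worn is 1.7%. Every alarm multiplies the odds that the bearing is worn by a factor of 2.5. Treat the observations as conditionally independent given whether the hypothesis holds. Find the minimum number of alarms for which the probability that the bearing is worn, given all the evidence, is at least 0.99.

Prior odds: 0.017 ÷ 0.983 = 17/983.
Likelihood ratio per alarm = 2.5.
Target odds: 0.99 ÷ 0.01 = 99.
Require 2.5ⁿ ≥ 99 ÷ (17/983) = 97317/17.
2.5⁹ = 1953125/512 falls short of 97317/17 but 2.5¹⁰ = 9765625/1024 reaches it, so n = 10.

10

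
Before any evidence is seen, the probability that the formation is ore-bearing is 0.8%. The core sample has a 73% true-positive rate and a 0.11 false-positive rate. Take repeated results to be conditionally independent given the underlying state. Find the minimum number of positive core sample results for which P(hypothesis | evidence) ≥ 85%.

4

Prior odds: 0.008 ÷ 0.992 = 1/124.
Likelihood ratio of a positive result = 0.73/0.11 = 73/11.
Target odds: 0.85 ÷ 0.15 = 17/3.
Need (1/124) × (73/11)ⁿ ≥ 17/3, i.e. (73/11)ⁿ ≥ 2108/3.
(73/11)³ = 389017/1331 falls short of 2108/3 but (73/11)⁴ = 28398241/14641 reaches it, so n = 4.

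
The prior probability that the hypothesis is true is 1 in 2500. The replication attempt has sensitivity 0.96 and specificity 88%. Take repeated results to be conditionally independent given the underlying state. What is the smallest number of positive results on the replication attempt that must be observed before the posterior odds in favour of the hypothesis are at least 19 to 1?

6

Prior odds = 0.0004/0.9996 = 1/2499.
False-positive rate = 1 − 0.88 = 0.12; likelihood ratio of a positive = 0.96/0.12 = 8.
Target odds = 19.
Need (1/2499) × 8ⁿ ≥ 19, i.e. 8ⁿ ≥ 47481.
8⁵ = 32768 falls short of 47481 but 8⁶ = 262144 reaches it, so n = 6.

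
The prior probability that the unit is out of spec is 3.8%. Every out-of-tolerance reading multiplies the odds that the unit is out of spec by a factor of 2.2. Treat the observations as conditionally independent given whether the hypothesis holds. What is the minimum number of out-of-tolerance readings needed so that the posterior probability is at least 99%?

10

Prior odds: 0.038 ÷ 0.962 = 19/481.
Likelihood ratio per out-of-tolerance reading = 2.2.
Target posterior odds = 0.99/0.01 = 99.
Need (19/481) × 2.2ⁿ ≥ 99, i.e. 2.2ⁿ ≥ 47619/19.
2.2⁹ ≈1207.27 falls short of 47619/19 but 2.2¹⁰ ≈2655.99 reaches it, so n = 10.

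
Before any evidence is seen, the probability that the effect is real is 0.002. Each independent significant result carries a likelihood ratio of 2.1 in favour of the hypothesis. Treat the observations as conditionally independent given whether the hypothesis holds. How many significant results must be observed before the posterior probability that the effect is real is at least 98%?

Prior odds: 0.002 ÷ 0.998 = 1/499.
Likelihood ratio per significant result = 2.1.
Target odds: 0.98 ÷ 0.02 = 49.
Require 2.1ⁿ ≥ 49 ÷ (1/499) = 24451.
2.1¹³ ≈15447.2 falls short of 24451 but 2.1¹⁴ ≈32439.2 reaches it, so n = 14.

14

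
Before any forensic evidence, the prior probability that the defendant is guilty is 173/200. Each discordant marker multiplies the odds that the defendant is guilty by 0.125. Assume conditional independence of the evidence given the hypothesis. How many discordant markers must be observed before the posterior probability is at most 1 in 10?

Prior odds: 0.865 ÷ 0.135 = 173/27.
Likelihood ratio per discordant marker = 0.125.
Target posterior odds = 0.1/0.9 = 1/9.
Need (173/27) × 0.125ⁿ ≤ 1/9, i.e. 0.125ⁿ ≤ 3/173.
0.125¹ = 0.125 is still above 3/173 but 0.125² = 0.015625 is at or below it, so n = 2.

2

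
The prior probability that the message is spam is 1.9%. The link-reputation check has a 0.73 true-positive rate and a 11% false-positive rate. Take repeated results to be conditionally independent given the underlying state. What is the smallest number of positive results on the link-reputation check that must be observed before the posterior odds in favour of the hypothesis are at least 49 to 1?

5

Prior odds = 0.019/0.981 = 19/981.
Likelihood ratio of a positive result = 0.73/0.11 = 73/11.
Target odds = 49.
Require (73/11)ⁿ ≥ 49 ÷ (19/981) = 48069/19.
(73/11)⁴ = 28398241/14641 falls short of 48069/19 but (73/11)⁵ ≈12872.1 reaches it, so n = 5.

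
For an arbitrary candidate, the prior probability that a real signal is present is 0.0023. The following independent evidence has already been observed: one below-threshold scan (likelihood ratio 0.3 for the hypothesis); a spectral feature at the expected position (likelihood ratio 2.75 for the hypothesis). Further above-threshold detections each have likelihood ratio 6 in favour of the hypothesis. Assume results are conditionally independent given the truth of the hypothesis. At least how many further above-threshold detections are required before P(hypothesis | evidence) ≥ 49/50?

Prior odds = 0.0023/0.9977 = 23/9977.
Combined Bayes factor of the evidence already in hand = 0.3 × 2.75 = 0.825.
Odds after that evidence = (23/9977) × 0.825 = 69/36280.
Target odds = 0.98/0.02 = 49.
Need 6ⁿ ≥ 49 ÷ (69/36280) = 1777720/69.
6⁵ = 7776 falls short of 1777720/69 but 6⁶ = 46656 reaches it, so n = 6.

6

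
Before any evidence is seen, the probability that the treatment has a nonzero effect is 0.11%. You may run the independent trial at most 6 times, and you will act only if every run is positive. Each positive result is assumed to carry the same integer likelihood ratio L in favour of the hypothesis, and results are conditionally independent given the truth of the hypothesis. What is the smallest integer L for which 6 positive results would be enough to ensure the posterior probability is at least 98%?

6

Prior odds = 0.0011/0.9989 = 11/9989.
Target odds = 0.98/0.02 = 49.
Need L⁶ ≥ 49 ÷ (11/9989) = 489461/11.
5⁶ = 15625 < 489461/11 ≤ 46656 = 6⁶, so L = 6.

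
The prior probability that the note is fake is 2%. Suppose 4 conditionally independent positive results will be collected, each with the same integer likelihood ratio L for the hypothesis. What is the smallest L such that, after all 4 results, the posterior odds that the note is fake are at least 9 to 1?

Prior odds = 0.02/0.98 = 1/49.
Target odds = 9.
Need L⁴ ≥ 9 ÷ (1/49) = 441.
4⁴ = 256 < 441 ≤ 625 = 5⁴, so L = 5.

5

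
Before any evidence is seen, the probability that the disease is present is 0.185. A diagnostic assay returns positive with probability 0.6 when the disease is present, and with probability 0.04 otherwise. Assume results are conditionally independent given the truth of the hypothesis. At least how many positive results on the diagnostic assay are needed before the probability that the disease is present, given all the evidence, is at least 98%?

Prior odds: 0.185 ÷ 0.815 = 37/163.
Likelihood ratio of a positive result = 0.6/0.04 = 15.
Target odds: 0.98 ÷ 0.02 = 49.
Need (37/163) × 15ⁿ ≥ 49, i.e. 15ⁿ ≥ 7987/37.
15¹ = 15 falls short of 7987/37 but 15² = 225 reaches it, so n = 2.

2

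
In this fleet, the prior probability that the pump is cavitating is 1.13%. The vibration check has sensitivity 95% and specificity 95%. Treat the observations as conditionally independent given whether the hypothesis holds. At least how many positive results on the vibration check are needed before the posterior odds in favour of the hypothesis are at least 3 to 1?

Prior odds = 0.0113/0.9887 = 113/9887.
False-positive rate = 1 − 0.95 = 0.05; likelihood ratio of a positive = 0.95/0.05 = 19.
Target odds = 3.
Require 19ⁿ ≥ 3 ÷ (113/9887) = 29661/113.
19¹ = 19 falls short of 29661/113 but 19² = 361 reaches it, so n = 2.

2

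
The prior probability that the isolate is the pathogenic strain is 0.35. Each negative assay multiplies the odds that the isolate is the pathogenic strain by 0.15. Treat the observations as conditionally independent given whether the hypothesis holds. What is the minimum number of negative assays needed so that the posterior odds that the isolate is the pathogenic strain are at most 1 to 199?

Prior odds = 0.35/0.65 = 7/13.
Likelihood ratio per negative assay = 0.15.
Target odds = 1/199.
Need (7/13) × 0.15ⁿ ≤ 1/199, i.e. 0.15ⁿ ≤ 13/1393.
0.15² = 0.0225 is still above 13/1393 but 0.15³ = 0.003375 is at or below it, so n = 3.

3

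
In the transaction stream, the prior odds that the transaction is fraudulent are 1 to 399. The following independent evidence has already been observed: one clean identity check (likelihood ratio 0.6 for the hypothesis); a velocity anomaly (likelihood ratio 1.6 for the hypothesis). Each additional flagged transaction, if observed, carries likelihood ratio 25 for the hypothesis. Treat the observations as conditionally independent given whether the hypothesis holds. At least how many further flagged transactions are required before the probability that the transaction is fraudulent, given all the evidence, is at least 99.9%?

5

Prior odds = 1/399.
Combined Bayes factor of the evidence already in hand = 0.6 × 1.6 = 0.96.
Odds after that evidence = (1/399) × 0.96 = 8/3325.
Target odds = 0.999/0.001 = 999.
Need 25ⁿ ≥ 999 ÷ (8/3325) = 415209.375.
25⁴ = 390625 falls short of 415209.375 but 25⁵ = 9765625 reaches it, so n = 5.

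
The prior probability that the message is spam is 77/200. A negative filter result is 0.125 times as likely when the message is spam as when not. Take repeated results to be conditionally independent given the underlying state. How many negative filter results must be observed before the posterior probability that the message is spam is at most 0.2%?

3

Prior odds: 0.385 ÷ 0.615 = 77/123.
Likelihood ratio per negative filter result = 0.125.
Target odds: 0.002 ÷ 0.998 = 1/499.
Require 0.125ⁿ ≤ 1/499 ÷ (77/123) = 123/38423.
0.125² = 0.015625 is still above 123/38423 but 0.125³ = 0.001953125 is at or below it, so n = 3.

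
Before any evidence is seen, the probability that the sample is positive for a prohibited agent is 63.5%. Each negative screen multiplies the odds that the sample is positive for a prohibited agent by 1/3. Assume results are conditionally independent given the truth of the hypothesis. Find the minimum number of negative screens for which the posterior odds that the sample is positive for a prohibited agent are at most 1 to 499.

Prior odds: 0.635 ÷ 0.365 = 127/73.
Likelihood ratio per negative screen = 1/3.
Target odds = 1/499.
Need (127/73) × (1/3)ⁿ ≤ 1/499, i.e. (1/3)ⁿ ≤ 73/63373.
(1/3)⁶ = 1/729 is still above 73/63373 but (1/3)⁷ = 1/2187 is at or below it, so n = 7.

7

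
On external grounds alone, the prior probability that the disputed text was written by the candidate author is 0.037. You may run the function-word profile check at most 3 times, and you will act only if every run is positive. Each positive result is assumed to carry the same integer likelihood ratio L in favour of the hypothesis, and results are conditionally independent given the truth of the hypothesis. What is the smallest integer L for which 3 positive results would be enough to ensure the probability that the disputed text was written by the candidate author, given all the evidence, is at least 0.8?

5

Prior odds = 0.037/0.963 = 37/963.
Target odds = 0.8/0.2 = 4.
Need L³ ≥ 4 ÷ (37/963) = 3852/37.
4³ = 64 < 3852/37 ≤ 125 = 5³, so L = 5.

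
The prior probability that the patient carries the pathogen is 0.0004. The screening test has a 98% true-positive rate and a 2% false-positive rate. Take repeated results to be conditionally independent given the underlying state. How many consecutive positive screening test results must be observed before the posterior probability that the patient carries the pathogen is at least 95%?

3

Prior odds: 0.0004 ÷ 0.9996 = 1/2499.
Likelihood ratio of a positive result = 0.98/0.02 = 49.
Target odds: 0.95 ÷ 0.05 = 19.
Require 49ⁿ ≥ 19 ÷ (1/2499) = 47481.
49² = 2401 falls short of 47481 but 49³ = 117649 reaches it, so n = 3.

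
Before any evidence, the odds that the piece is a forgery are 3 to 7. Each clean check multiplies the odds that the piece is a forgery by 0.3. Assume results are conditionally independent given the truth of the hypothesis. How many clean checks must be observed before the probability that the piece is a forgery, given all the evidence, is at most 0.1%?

6

Prior odds = 3/7.
Likelihood ratio per clean check = 0.3.
Target odds: 0.001 ÷ 0.999 = 1/999.
Require 0.3ⁿ ≤ 1/999 ÷ (3/7) = 7/2997.
0.3⁵ = 243/100000 is still above 7/2997 but 0.3⁶ = 729/1000000 is at or below it, so n = 6.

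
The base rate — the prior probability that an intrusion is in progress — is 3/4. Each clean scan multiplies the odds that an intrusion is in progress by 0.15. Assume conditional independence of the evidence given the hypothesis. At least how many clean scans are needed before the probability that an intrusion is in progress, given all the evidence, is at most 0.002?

4

Prior odds = 0.75/0.25 = 3.
Likelihood ratio per clean scan = 0.15.
Target posterior odds = 0.002/0.998 = 1/499.
Require 0.15ⁿ ≤ 1/499 ÷ 3 = 1/1497.
0.15³ = 0.003375 is still above 1/1497 but 0.15⁴ = 81/160000 is at or below it, so n = 4.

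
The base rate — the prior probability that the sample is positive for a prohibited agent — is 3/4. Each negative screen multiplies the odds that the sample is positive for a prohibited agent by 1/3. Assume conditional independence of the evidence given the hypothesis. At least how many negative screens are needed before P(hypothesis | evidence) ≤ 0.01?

6

Prior odds = 0.75/0.25 = 3.
Likelihood ratio per negative screen = 1/3.
Target posterior odds = 0.01/0.99 = 1/99.
Require (1/3)ⁿ ≤ 1/99 ÷ 3 = 1/297.
(1/3)⁵ = 1/243 is still above 1/297 but (1/3)⁶ = 1/729 is at or below it, so n = 6.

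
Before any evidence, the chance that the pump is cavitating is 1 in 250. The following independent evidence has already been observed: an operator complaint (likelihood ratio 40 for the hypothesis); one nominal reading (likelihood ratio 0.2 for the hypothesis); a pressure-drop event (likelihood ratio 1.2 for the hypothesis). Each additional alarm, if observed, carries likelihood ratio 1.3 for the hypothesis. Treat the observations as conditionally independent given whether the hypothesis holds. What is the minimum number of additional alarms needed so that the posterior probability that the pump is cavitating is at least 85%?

Prior odds = 0.004/0.996 = 1/249.
Combined Bayes factor of the evidence already in hand = 40 × 0.2 × 1.2 = 9.6.
Odds after that evidence = (1/249) × 9.6 = 16/415.
Target odds = 0.85/0.15 = 17/3.
Need 1.3ⁿ ≥ 17/3 ÷ (16/415) = 7055/48.
1.3¹⁹ ≈146.192 falls short of 7055/48 but 1.3²⁰ ≈190.05 reaches it, so n = 20.

20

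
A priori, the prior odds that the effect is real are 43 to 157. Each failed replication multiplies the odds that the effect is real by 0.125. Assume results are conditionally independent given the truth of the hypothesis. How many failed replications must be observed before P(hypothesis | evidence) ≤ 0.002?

3

Prior odds = 43/157.
Likelihood ratio per failed replication = 0.125.
Target odds: 0.002 ÷ 0.998 = 1/499.
Require 0.125ⁿ ≤ 1/499 ÷ (43/157) = 157/21457.
0.125² = 0.015625 is still above 157/21457 but 0.125³ = 0.001953125 is at or below it, so n = 3.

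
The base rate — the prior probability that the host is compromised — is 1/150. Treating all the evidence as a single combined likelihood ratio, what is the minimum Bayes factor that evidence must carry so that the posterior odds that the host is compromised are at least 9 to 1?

Prior odds = (1/150)/(149/150) = 1/149.
Target odds = 9.
Required Bayes factor = 9 ÷ (1/149) = 1341.

1341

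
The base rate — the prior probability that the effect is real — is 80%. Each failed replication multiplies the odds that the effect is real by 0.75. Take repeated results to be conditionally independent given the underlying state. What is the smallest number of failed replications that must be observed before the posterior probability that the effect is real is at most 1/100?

Prior odds = 0.8/0.2 = 4.
Likelihood ratio per failed replication = 0.75.
Target posterior odds = 0.01/0.99 = 1/99.
Need 4 × 0.75ⁿ ≤ 1/99, i.e. 0.75ⁿ ≤ 1/396.
0.75²⁰ ≈0.00317121 is still above 1/396 but 0.75²¹ ≈0.00237841 is at or below it, so n = 21.

21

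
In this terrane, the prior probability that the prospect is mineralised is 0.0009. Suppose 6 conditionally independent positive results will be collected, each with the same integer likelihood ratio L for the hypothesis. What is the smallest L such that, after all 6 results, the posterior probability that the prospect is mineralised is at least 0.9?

Prior odds = 0.0009/0.9991 = 9/9991.
Target odds = 0.9/0.1 = 9.
Need L⁶ ≥ 9 ÷ (9/9991) = 9991.
4⁶ = 4096 < 9991 ≤ 15625 = 5⁶, so L = 5.

5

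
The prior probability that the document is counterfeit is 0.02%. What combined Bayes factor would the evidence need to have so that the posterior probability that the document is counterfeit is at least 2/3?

9998

Prior odds = 0.0002/0.9998 = 1/4999.
Target odds = (2/3)/(1/3) = 2.
Required Bayes factor = 2 ÷ (1/4999) = 9998.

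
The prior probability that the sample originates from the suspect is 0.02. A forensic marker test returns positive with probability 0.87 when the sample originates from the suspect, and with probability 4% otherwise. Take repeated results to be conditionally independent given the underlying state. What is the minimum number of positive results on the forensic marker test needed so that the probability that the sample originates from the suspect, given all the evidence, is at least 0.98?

3

Prior odds: 0.02 ÷ 0.98 = 1/49.
Likelihood ratio of a positive result = 0.87/0.04 = 21.75.
Target posterior odds = 0.98/0.02 = 49.
Require 21.75ⁿ ≥ 49 ÷ (1/49) = 2401.
21.75² = 473.0625 falls short of 2401 but 21.75³ = 658503/64 reaches it, so n = 3.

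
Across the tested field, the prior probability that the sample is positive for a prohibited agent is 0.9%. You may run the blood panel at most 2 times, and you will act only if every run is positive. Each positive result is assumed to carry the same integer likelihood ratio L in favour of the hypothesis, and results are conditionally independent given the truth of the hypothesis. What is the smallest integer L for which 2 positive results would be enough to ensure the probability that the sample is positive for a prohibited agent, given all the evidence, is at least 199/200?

149

Prior odds = 0.009/0.991 = 9/991.
Target odds = 0.995/0.005 = 199.
Need L² ≥ 199 ÷ (9/991) = 197209/9.
148² = 21904 < 197209/9 ≤ 22201 = 149², so L = 149.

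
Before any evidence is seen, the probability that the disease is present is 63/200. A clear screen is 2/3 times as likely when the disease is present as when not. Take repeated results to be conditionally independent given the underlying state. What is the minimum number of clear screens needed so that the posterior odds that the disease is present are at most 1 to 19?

6

Prior odds: 0.315 ÷ 0.685 = 63/137.
Likelihood ratio per clear screen = 2/3.
Target odds = 1/19.
Require (2/3)ⁿ ≤ 1/19 ÷ (63/137) = 137/1197.
(2/3)⁵ = 32/243 is still above 137/1197 but (2/3)⁶ = 64/729 is at or below it, so n = 6.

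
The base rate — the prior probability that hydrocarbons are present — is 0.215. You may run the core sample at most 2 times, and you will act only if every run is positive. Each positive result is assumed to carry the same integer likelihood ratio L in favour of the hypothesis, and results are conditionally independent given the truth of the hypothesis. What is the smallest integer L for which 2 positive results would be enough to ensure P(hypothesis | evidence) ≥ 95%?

9

Prior odds = 0.215/0.785 = 43/157.
Target odds = 0.95/0.05 = 19.
Need L² ≥ 19 ÷ (43/157) = 2983/43.
8² = 64 < 2983/43 ≤ 81 = 9², so L = 9.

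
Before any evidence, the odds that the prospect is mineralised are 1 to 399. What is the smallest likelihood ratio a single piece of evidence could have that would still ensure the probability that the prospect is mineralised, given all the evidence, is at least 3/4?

1197

Prior odds = 1/399.
Target odds = 0.75/0.25 = 3.
Required Bayes factor = 3 ÷ (1/399) = 1197.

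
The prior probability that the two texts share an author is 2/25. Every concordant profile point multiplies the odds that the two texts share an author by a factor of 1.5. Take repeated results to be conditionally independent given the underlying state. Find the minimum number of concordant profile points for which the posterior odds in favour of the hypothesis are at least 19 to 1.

14

Prior odds = 0.08/0.92 = 2/23.
Likelihood ratio per concordant profile point = 1.5.
Target odds = 19.
Require 1.5ⁿ ≥ 19 ÷ (2/23) = 218.5.
1.5¹³ = 1594323/8192 falls short of 218.5 but 1.5¹⁴ = 4782969/16384 reaches it, so n = 14.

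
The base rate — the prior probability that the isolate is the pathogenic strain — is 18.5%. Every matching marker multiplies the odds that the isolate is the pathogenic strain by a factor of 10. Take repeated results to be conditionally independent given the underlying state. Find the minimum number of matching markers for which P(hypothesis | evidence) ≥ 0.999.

Prior odds = 0.185/0.815 = 37/163.
Likelihood ratio per matching marker = 10.
Target odds: 0.999 ÷ 0.001 = 999.
Require 10ⁿ ≥ 999 ÷ (37/163) = 4401.
10³ = 1000 falls short of 4401 but 10⁴ = 10000 reaches it, so n = 4.

4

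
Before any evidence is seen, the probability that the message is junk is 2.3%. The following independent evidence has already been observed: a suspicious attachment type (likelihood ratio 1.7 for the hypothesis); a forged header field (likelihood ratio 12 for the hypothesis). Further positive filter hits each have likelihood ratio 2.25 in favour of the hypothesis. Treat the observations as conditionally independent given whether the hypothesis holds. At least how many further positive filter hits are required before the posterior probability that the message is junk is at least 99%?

Prior odds = 0.023/0.977 = 23/977.
Combined Bayes factor of the evidence already in hand = 1.7 × 12 = 20.4.
Odds after that evidence = (23/977) × 20.4 = 2346/4885.
Target odds = 0.99/0.01 = 99.
Need 2.25ⁿ ≥ 99 ÷ (2346/4885) = 161205/782.
2.25⁶ = 531441/4096 falls short of 161205/782 but 2.25⁷ = 4782969/16384 reaches it, so n = 7.

7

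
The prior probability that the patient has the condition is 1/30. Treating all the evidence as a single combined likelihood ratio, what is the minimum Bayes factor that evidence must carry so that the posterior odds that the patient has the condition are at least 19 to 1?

551

Prior odds = (1/30)/(29/30) = 1/29.
Target odds = 19.
Required Bayes factor = 19 ÷ (1/29) = 551.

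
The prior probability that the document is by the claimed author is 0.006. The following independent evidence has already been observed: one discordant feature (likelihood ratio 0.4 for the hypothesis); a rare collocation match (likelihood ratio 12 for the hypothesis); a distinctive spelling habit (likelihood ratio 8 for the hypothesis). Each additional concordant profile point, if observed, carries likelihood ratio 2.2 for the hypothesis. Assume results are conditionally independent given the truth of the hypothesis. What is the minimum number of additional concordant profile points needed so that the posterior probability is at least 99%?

Prior odds = 0.006/0.994 = 3/497.
Combined Bayes factor of the evidence already in hand = 0.4 × 12 × 8 = 38.4.
Odds after that evidence = (3/497) × 38.4 = 576/2485.
Target odds = 0.99/0.01 = 99.
Need 2.2ⁿ ≥ 99 ÷ (576/2485) = 427.109375.
2.2⁷ = 19487171/78125 falls short of 427.109375 but 2.2⁸ = 214358881/390625 reaches it, so n = 8.

8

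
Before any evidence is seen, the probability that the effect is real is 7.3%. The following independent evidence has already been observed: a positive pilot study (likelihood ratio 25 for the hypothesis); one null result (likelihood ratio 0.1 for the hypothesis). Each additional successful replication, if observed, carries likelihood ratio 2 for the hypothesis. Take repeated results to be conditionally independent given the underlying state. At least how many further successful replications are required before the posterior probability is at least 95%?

7

Prior odds = 0.073/0.927 = 73/927.
Combined Bayes factor of the evidence already in hand = 25 × 0.1 = 2.5.
Odds after that evidence = (73/927) × 2.5 = 365/1854.
Target odds = 0.95/0.05 = 19.
Need 2ⁿ ≥ 19 ÷ (365/1854) = 35226/365.
2⁶ = 64 falls short of 35226/365 but 2⁷ = 128 reaches it, so n = 7.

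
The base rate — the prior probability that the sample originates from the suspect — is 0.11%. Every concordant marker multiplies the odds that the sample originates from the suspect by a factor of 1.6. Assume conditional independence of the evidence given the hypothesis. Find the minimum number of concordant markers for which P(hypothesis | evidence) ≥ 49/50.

Prior odds = 0.0011/0.9989 = 11/9989.
Likelihood ratio per concordant marker = 1.6.
Target posterior odds = 0.98/0.02 = 49.
Need (11/9989) × 1.6ⁿ ≥ 49, i.e. 1.6ⁿ ≥ 489461/11.
1.6²² ≈30948.5 falls short of 489461/11 but 1.6²³ ≈49517.6 reaches it, so n = 23.

23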